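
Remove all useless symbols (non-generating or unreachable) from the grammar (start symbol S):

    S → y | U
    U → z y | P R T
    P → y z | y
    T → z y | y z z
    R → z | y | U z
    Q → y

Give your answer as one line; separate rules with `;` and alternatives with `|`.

Generating nonterminals: {P, Q, R, S, T, U}.
Reachable from S after that: {P, R, S, T, U}.
Removed useless symbols: {Q} and every production mentioning them.

S → y | U; U → z y | P R T; P → y z | y; T → z y | y z z; R → z | y | U z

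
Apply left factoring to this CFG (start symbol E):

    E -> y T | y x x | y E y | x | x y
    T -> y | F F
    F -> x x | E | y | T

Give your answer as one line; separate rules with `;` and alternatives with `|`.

E has alternatives sharing prefix 'y': factor to E → y E' with E' → T | x x | E y.
E has alternatives sharing prefix 'x': factor to E → x E'' with E'' → ε | y.

E -> y E' | x E''; T -> y | F F; F -> x x | E | y | T; E' -> T | x x | E y; E'' -> epsilon | y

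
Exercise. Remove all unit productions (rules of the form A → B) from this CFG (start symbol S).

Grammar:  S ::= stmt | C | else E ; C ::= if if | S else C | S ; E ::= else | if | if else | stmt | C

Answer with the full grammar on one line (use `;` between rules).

Unit pairs: C ⇒* {S}; E ⇒* {C, S}; S ⇒* {C}.
For each unit pair (A, B), copy every non-unit production of B to A, then drop all unit productions.

S ::= if if | S else C | stmt | else E; C ::= if if | S else C | stmt | else E; E ::= else | if | if else | stmt | if if | S else C | else E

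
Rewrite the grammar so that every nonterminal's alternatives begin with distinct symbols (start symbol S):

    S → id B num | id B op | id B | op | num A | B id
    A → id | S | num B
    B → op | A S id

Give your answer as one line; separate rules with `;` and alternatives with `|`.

S → op | num A | B id | id B S'; A → id | S | num B; B → op | A S id; S' → num | op | epsilon

S has alternatives sharing prefix 'id B': factor to S → id B S' with S' → num | op | ε.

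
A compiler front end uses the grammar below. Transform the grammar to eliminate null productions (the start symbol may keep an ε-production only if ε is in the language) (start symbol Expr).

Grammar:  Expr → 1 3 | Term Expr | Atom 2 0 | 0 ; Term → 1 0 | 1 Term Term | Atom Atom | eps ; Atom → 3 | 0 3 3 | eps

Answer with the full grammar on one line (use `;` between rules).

The nullable symbols are {Atom, Term}.
ε ∉ L(G), so no ε-production is kept.
Expand every rule over subsets of its nullable positions: Expr → Atom 2 0 gives Atom 2 0 | 2 0. Term → 1 Term Term gives 1 Term Term | 1 Term | 1. Term → Atom Atom gives Atom Atom | Atom.

Expr → 1 3 | Term Expr | Atom 2 0 | 2 0 | 0; Term → 1 0 | 1 Term Term | 1 Term | 1 | Atom Atom | Atom; Atom → 3 | 0 3 3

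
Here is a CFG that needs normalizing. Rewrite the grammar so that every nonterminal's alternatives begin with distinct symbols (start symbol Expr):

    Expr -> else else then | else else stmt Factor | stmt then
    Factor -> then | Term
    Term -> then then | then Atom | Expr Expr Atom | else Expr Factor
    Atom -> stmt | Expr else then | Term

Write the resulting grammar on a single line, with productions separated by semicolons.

Expr -> stmt then | else else Expr1; Factor -> then | Term; Term -> Expr Expr Atom | else Expr Factor | then Term1; Atom -> stmt | Expr else then | Term; Expr1 -> then | stmt Factor; Term1 -> then | Atom

Expr has alternatives sharing prefix 'else else': factor to Expr → else else Expr1 with Expr1 → then | stmt Factor.
Term has alternatives sharing prefix 'then': factor to Term → then Term1 with Term1 → then | Atom.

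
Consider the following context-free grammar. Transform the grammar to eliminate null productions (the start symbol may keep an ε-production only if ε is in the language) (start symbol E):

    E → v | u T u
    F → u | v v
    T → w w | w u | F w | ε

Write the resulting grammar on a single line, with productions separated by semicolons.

E → v | u T u | u u; F → u | v v; T → w w | w u | F w

Nullable nonterminals: {T}.
ε ∉ L(G), so no ε-production is kept.
For each production, add variants omitting each subset of nullable occurrences: E → u T u gives u T u | u u.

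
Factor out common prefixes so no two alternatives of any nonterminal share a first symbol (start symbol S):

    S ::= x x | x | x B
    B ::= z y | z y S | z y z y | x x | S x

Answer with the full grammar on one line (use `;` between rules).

S has alternatives sharing prefix 'x': factor to S → x S' with S' → x | ε | B.
B has alternatives sharing prefix 'z y': factor to B → z y B' with B' → ε | S | z y.

S ::= x S'; B ::= x x | S x | z y B'; S' ::= x | ε | B; B' ::= ε | S | z y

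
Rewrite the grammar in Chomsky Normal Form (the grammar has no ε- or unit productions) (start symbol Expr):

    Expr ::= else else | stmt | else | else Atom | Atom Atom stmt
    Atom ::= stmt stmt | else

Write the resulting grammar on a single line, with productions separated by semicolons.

Introduce a nonterminal for each terminal appearing in a rule of length ≥ 2: X1 → else, X2 → stmt.
Binarize each right-hand side of length ≥ 3 by chaining fresh nonterminals (Y1, Y2, …): affected rules were Expr → Atom Atom X2.

Expr ::= X1 X1 | stmt | else | X1 Atom | Atom Y1; Atom ::= X2 X2 | else; X1 ::= else; X2 ::= stmt; Y1 ::= Atom X2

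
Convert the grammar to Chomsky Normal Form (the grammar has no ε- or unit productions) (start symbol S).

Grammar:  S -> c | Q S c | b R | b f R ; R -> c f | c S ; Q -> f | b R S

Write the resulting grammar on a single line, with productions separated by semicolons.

S -> c | Q Y1 | X2 R | X2 Y2; R -> X1 X3 | X1 S; Q -> f | X2 Y3; X1 -> c; X2 -> b; X3 -> f; Y1 -> S X1; Y2 -> X3 R; Y3 -> R S

Introduce a nonterminal for each terminal appearing in a rule of length ≥ 2: X1 → c, X2 → b, X3 → f.
Binarize each right-hand side of length ≥ 3 by chaining fresh nonterminals (Y1, Y2, …): affected rules were S → Q S X1; S → X2 X3 R; Q → X2 R S.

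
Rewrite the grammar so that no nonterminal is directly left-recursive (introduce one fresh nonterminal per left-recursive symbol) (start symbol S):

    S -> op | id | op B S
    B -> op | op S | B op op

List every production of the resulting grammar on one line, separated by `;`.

Directly left-recursive nonterminal: B.
For B: α = {op op}, β = {op, op S}. Rewrite as B → β B' and B' → α B' | ε.

S -> op | id | op B S; B -> op B' | op S B'; B' -> op op B' | eps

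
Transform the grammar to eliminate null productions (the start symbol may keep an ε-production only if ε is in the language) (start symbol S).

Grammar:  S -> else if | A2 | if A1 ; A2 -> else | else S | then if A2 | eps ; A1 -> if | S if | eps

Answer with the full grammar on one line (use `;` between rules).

S -> else if | A2 | if A1 | if | eps; A2 -> else | else S | then if A2 | then if; A1 -> if | S if

Nullable set = {A1, A2, S}.
ε ∈ L(G) since S is nullable, so keep S → ε.
Expand every rule over subsets of its nullable positions: S → if A1 gives if A1 | if. A2 → then if A2 gives then if A2 | then if.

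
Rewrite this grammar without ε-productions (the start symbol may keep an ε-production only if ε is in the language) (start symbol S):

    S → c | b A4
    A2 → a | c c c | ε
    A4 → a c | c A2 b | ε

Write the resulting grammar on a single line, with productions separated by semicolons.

Nullable set = {A2, A4}.
ε ∉ L(G), so no ε-production is kept.
Add the nullable-subset variants: S → b A4 gives b A4 | b. A4 → c A2 b gives c A2 b | c b.

S → c | b A4 | b; A2 → a | c c c; A4 → a c | c A2 b | c b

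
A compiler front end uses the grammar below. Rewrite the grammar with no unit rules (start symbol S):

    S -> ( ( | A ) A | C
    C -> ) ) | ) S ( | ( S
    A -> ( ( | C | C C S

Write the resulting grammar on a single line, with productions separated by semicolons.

S -> ) ) | ) S ( | ( S | ( ( | A ) A; C -> ) ) | ) S ( | ( S; A -> ) ) | ) S ( | ( S | ( ( | C C S

Unit pairs: A ⇒* {C}; S ⇒* {C}.
For every A with A ⇒* B via unit rules, add B's non-unit alternatives to A; then delete every rule of the form X → Y.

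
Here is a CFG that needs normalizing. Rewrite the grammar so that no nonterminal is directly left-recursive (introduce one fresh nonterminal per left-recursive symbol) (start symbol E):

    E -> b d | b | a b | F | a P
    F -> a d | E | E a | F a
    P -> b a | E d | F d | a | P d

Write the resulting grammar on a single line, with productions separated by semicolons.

E -> b d | b | a b | F | a P; F -> a d F' | E F' | E a F'; P -> b a P' | E d P' | F d P' | a P'; F' -> a F' | ε; P' -> d P' | ε

Directly left-recursive nonterminals: F, P.
For F: α = {a}, β = {a d, E, E a}. Rewrite as F → β F' and F' → α F' | ε.
For P: α = {d}, β = {b a, E d, F d, a}. Rewrite as P → β P' and P' → α P' | ε.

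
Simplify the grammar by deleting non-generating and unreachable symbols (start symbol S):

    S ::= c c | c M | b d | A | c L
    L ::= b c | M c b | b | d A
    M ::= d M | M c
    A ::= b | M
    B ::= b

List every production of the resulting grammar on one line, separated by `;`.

Generating nonterminals: {A, B, L, S}.
Reachable from S after that: {A, L, S}.
Removed useless symbols: {B, M} and every production mentioning them.

S ::= c c | b d | A | c L; L ::= b c | b | d A; A ::= b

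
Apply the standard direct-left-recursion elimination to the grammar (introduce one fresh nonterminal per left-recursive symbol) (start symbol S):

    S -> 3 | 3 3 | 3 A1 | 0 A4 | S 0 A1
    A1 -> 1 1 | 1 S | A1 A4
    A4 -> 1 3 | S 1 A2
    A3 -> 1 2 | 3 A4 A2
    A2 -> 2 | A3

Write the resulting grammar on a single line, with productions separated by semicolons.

S, A1 are directly left-recursive.
For S: α = {0 A1}, β = {3, 3 3, 3 A1, 0 A4}. Rewrite as S → β S' and S' → α S' | ε.
For A1: α = {A4}, β = {1 1, 1 S}. Rewrite as A1 → β A1' and A1' → α A1' | ε.

S -> 3 S' | 3 3 S' | 3 A1 S' | 0 A4 S'; A1 -> 1 1 A1' | 1 S A1'; A4 -> 1 3 | S 1 A2; A3 -> 1 2 | 3 A4 A2; A2 -> 2 | A3; S' -> 0 A1 S' | ε; A1' -> A4 A1' | ε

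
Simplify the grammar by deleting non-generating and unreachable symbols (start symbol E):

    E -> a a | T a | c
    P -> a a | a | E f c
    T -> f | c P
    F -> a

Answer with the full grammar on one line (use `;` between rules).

Generating nonterminals: {E, F, P, T}.
Reachable from E after that: {E, P, T}.
Removed useless symbols: {F} and every production mentioning them.

E -> a a | T a | c; P -> a a | a | E f c; T -> f | c P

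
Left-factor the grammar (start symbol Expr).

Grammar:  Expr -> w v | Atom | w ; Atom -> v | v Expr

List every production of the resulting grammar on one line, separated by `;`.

Expr has alternatives sharing prefix 'w': factor to Expr → w Expr1 with Expr1 → v | ε.
Atom has alternatives sharing prefix 'v': factor to Atom → v Atom1 with Atom1 → ε | Expr.

Expr -> Atom | w Expr1; Atom -> v Atom1; Expr1 -> v | epsilon; Atom1 -> epsilon | Expr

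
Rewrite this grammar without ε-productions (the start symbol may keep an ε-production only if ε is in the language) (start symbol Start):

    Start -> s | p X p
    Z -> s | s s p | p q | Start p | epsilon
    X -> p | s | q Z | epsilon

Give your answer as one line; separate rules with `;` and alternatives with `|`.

Start -> s | p X p | p p; Z -> s | s s p | p q | Start p; X -> p | s | q Z | q

The nullable symbols are {X, Z}.
ε ∉ L(G), so no ε-production is kept.
For each production, add variants omitting each subset of nullable occurrences: Start → p X p gives p X p | p p. X → q Z gives q Z | q.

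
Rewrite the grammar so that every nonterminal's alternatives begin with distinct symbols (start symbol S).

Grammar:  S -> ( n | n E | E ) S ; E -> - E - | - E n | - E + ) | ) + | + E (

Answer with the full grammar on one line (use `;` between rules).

E has alternatives sharing prefix '- E': factor to E → - E E' with E' → - | n | + ).

S -> ( n | n E | E ) S; E -> ) + | + E ( | - E E'; E' -> - | n | + )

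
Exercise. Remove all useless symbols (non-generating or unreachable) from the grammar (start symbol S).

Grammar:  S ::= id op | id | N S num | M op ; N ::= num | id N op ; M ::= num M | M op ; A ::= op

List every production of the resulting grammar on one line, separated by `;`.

S ::= id op | id | N S num; N ::= num | id N op

Generating nonterminals: {A, N, S}.
Reachable from S after that: {N, S}.
Removed useless symbols: {A, M} and every production mentioning them.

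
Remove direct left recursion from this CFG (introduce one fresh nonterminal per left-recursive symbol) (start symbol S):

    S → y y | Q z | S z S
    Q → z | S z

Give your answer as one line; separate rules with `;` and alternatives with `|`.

Left recursion appears on S.
For S: α = {z S}, β = {y y, Q z}. Rewrite as S → β S' and S' → α S' | ε.

S → y y S' | Q z S'; Q → z | S z; S' → z S S' | eps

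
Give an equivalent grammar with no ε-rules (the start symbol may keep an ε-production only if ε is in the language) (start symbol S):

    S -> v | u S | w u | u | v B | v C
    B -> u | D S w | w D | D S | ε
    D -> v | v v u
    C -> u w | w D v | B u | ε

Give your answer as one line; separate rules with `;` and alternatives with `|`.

S -> v | u S | w u | u | v B | v C; B -> u | D S w | w D | D S; D -> v | v v u; C -> u w | w D v | B u | u

Nullable nonterminals: {B, C}.
ε ∉ L(G), so no ε-production is kept.
Add the nullable-subset variants: C → B u gives B u | u.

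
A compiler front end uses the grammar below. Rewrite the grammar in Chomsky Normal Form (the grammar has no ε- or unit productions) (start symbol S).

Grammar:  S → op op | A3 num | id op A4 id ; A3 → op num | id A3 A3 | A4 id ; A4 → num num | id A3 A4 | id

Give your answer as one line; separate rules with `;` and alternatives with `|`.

S → X1 X1 | A3 X2 | X3 Y1; A3 → X1 X2 | X3 Y3 | A4 X3; A4 → X2 X2 | X3 Y4 | id; X1 → op; X2 → num; X3 → id; Y1 → X1 Y2; Y2 → A4 X3; Y3 → A3 A3; Y4 → A3 A4

Introduce a nonterminal for each terminal appearing in a rule of length ≥ 2: X1 → op, X2 → num, X3 → id.
Binarize each right-hand side of length ≥ 3 by chaining fresh nonterminals (Y1, Y2, …): affected rules were S → X3 X1 A4 X3; A3 → X3 A3 A3; A4 → X3 A3 A4.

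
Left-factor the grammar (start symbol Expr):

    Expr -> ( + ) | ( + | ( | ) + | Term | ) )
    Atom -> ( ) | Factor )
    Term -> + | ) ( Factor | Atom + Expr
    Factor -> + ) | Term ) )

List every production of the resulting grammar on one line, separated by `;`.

Expr -> Term | ( Expr1 | ) Expr2; Atom -> ( ) | Factor ); Term -> + | ) ( Factor | Atom + Expr; Factor -> + ) | Term ) ); Expr1 -> ε | + Expr11; Expr2 -> + | ); Expr11 -> ) | ε

Expr has alternatives sharing prefix '(': factor to Expr → ( Expr1 with Expr1 → + ) | + | ε.
Expr has alternatives sharing prefix ')': factor to Expr → ) Expr2 with Expr2 → + | ).
Expr1 has alternatives sharing prefix '+': factor to Expr1 → + Expr11 with Expr11 → ) | ε.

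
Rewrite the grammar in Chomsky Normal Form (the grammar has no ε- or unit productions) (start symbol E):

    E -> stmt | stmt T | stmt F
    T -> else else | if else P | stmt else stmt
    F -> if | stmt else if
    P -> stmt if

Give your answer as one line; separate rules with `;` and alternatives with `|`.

E -> stmt | X1 T | X1 F; T -> X2 X2 | X3 Y1 | X1 Y2; F -> if | X1 Y3; P -> X1 X3; X1 -> stmt; X2 -> else; X3 -> if; Y1 -> X2 P; Y2 -> X2 X1; Y3 -> X2 X3

Introduce a nonterminal for each terminal appearing in a rule of length ≥ 2: X1 → stmt, X2 → else, X3 → if.
Binarize each right-hand side of length ≥ 3 by chaining fresh nonterminals (Y1, Y2, …): affected rules were T → X3 X2 P; T → X1 X2 X1; F → X1 X2 X3.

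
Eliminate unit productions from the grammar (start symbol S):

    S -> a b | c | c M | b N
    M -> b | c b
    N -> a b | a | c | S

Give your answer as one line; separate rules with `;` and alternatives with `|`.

Unit pairs: N ⇒* {S}.
Replace each nonterminal's rules with the union of the non-unit rules of every nonterminal it unit-derives.

S -> a b | c | c M | b N; M -> b | c b; N -> a b | c | c M | b N | a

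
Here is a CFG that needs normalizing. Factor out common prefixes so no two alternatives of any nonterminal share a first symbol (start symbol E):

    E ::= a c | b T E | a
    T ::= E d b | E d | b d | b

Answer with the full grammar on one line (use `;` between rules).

E ::= b T E | a E'; T ::= E d T' | b T''; E' ::= c | ε; T' ::= b | ε; T'' ::= d | ε

E has alternatives sharing prefix 'a': factor to E → a E' with E' → c | ε.
T has alternatives sharing prefix 'E d': factor to T → E d T' with T' → b | ε.
T has alternatives sharing prefix 'b': factor to T → b T'' with T'' → d | ε.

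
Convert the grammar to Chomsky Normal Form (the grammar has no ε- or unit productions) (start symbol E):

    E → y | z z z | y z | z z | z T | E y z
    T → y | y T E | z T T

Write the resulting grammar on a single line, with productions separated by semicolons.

Introduce a nonterminal for each terminal appearing in a rule of length ≥ 2: X1 → z, X2 → y.
Binarize each right-hand side of length ≥ 3 by chaining fresh nonterminals (Y1, Y2, …): affected rules were E → X1 X1 X1; E → E X2 X1; T → X2 T E; T → X1 T T.

E → y | X1 Y1 | X2 X1 | X1 X1 | X1 T | E Y2; T → y | X2 Y3 | X1 Y4; X1 → z; X2 → y; Y1 → X1 X1; Y2 → X2 X1; Y3 → T E; Y4 → T T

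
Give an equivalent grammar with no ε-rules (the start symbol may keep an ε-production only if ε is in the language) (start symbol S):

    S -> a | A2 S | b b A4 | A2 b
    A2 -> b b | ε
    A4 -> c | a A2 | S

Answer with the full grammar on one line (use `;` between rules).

Nullable set = {A2}.
ε ∉ L(G), so no ε-production is kept.
Expand every rule over subsets of its nullable positions: S → A2 b gives A2 b | b. A4 → a A2 gives a A2 | a.

S -> a | A2 S | b b A4 | A2 b | b; A2 -> b b; A4 -> c | a A2 | a | S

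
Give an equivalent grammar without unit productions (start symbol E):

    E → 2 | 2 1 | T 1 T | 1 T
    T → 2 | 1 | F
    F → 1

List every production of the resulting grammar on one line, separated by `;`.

Unit pairs: T ⇒* {F}.
For each unit pair (A, B), copy every non-unit production of B to A, then drop all unit productions.

E → 2 | 2 1 | T 1 T | 1 T; T → 1 | 2; F → 1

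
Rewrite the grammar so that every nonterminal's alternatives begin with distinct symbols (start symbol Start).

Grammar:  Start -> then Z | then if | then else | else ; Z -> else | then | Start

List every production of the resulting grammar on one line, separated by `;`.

Start -> else | then Start1; Z -> else | then | Start; Start1 -> Z | if | else

Start has alternatives sharing prefix 'then': factor to Start → then Start1 with Start1 → Z | if | else.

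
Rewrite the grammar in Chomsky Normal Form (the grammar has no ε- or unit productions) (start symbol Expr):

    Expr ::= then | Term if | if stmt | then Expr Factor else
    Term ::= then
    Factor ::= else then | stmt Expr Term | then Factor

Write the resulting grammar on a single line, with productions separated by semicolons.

Expr ::= then | Term X1 | X1 X2 | X3 Y1; Term ::= then; Factor ::= X4 X3 | X2 Y3 | X3 Factor; X1 ::= if; X2 ::= stmt; X3 ::= then; X4 ::= else; Y1 ::= Expr Y2; Y2 ::= Factor X4; Y3 ::= Expr Term

Introduce a nonterminal for each terminal appearing in a rule of length ≥ 2: X1 → if, X2 → stmt, X3 → then, X4 → else.
Binarize each right-hand side of length ≥ 3 by chaining fresh nonterminals (Y1, Y2, …): affected rules were Expr → X3 Expr Factor X4; Factor → X2 Expr Term.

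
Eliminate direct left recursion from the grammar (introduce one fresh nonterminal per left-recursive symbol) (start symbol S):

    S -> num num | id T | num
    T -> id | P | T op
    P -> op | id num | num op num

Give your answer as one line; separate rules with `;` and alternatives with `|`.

S -> num num | id T | num; T -> id T' | P T'; P -> op | id num | num op num; T' -> op T' | ε

T is directly left-recursive.
For T: α = {op}, β = {id, P}. Rewrite as T → β T' and T' → α T' | ε.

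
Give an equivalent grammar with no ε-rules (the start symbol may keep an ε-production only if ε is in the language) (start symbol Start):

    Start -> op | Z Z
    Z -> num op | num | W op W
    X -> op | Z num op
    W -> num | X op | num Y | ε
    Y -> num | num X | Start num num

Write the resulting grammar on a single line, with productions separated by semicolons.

Start -> op | Z Z; Z -> num op | num | W op W | W op | op W | op; X -> op | Z num op; W -> num | X op | num Y; Y -> num | num X | Start num num

Nullable nonterminals: {W}.
ε ∉ L(G), so no ε-production is kept.
Add the nullable-subset variants: Z → W op W gives W op W | W op | op W | op.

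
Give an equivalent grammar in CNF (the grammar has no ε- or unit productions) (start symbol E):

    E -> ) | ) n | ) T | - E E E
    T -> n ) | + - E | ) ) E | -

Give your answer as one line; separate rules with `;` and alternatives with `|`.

Introduce a nonterminal for each terminal appearing in a rule of length ≥ 2: X1 → ), X2 → n, X3 → -, X4 → +.
Binarize each right-hand side of length ≥ 3 by chaining fresh nonterminals (Y1, Y2, …): affected rules were E → X3 E E E; T → X4 X3 E; T → X1 X1 E.

E -> ) | X1 X2 | X1 T | X3 Y1; T -> X2 X1 | X4 Y3 | X1 Y4 | -; X1 -> ); X2 -> n; X3 -> -; X4 -> +; Y1 -> E Y2; Y2 -> E E; Y3 -> X3 E; Y4 -> X1 E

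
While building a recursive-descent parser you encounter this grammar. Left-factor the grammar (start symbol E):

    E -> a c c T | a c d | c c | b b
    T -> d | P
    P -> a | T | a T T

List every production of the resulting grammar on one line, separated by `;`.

E -> c c | b b | a c E'; T -> d | P; P -> T | a P'; E' -> c T | d; P' -> ε | T T

E has alternatives sharing prefix 'a c': factor to E → a c E' with E' → c T | d.
P has alternatives sharing prefix 'a': factor to P → a P' with P' → ε | T T.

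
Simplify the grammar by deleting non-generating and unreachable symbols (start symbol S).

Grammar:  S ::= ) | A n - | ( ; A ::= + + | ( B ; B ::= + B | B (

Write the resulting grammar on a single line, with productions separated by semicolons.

Generating nonterminals: {A, S}.
Reachable from S after that: {A, S}.
Removed useless symbols: {B} and every production mentioning them.

S ::= ) | A n - | (; A ::= + +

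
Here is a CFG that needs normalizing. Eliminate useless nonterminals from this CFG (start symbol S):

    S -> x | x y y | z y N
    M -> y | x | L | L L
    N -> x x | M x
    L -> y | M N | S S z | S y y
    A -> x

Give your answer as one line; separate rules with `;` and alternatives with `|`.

Generating nonterminals: {A, L, M, N, S}.
Reachable from S after that: {L, M, N, S}.
Removed useless symbols: {A} and every production mentioning them.

S -> x | x y y | z y N; M -> y | x | L | L L; N -> x x | M x; L -> y | M N | S S z | S y y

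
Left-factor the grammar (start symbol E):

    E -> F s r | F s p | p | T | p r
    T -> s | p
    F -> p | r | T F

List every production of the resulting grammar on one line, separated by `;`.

E has alternatives sharing prefix 'F s': factor to E → F s E' with E' → r | p.
E has alternatives sharing prefix 'p': factor to E → p E'' with E'' → ε | r.

E -> T | F s E' | p E''; T -> s | p; F -> p | r | T F; E' -> r | p; E'' -> epsilon | r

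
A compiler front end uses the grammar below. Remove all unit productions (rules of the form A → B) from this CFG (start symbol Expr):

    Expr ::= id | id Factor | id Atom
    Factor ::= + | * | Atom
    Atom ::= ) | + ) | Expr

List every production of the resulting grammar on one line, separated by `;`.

Unit pairs: Atom ⇒* {Expr}; Factor ⇒* {Atom, Expr}.
For every A with A ⇒* B via unit rules, add B's non-unit alternatives to A; then delete every rule of the form X → Y.

Expr ::= id | id Factor | id Atom; Factor ::= ) | + ) | + | * | id | id Factor | id Atom; Atom ::= ) | + ) | id | id Factor | id Atom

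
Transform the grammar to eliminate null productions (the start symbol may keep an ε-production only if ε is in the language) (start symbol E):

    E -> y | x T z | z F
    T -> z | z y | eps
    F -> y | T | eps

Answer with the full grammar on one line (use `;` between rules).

Nullable set = {F, T}.
ε ∉ L(G), so no ε-production is kept.
Add the nullable-subset variants: E → x T z gives x T z | x z. E → z F gives z F | z.

E -> y | x T z | x z | z F | z; T -> z | z y; F -> y | T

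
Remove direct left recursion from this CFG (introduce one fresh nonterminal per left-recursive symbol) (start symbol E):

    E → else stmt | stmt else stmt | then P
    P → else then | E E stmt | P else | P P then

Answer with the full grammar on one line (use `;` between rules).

Directly left-recursive nonterminal: P.
For P: α = {else, P then}, β = {else then, E E stmt}. Rewrite as P → β P' and P' → α P' | ε.

E → else stmt | stmt else stmt | then P; P → else then P' | E E stmt P'; P' → else P' | P then P' | ε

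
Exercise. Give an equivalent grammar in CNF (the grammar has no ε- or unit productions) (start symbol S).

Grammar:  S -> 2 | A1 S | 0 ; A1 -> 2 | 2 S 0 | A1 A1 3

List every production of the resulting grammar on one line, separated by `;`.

Introduce a nonterminal for each terminal appearing in a rule of length ≥ 2: X1 → 2, X2 → 0, X3 → 3.
Binarize each right-hand side of length ≥ 3 by chaining fresh nonterminals (Y1, Y2, …): affected rules were A1 → X1 S X2; A1 → A1 A1 X3.

S -> 2 | A1 S | 0; A1 -> 2 | X1 Y1 | A1 Y2; X1 -> 2; X2 -> 0; X3 -> 3; Y1 -> S X2; Y2 -> A1 X3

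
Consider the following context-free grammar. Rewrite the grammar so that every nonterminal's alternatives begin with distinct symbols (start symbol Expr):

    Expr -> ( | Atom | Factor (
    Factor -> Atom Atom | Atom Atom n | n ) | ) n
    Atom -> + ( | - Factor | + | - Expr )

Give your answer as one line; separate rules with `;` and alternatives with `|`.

Expr -> ( | Atom | Factor (; Factor -> n ) | ) n | Atom Atom Factor1; Atom -> + Atom1 | - Atom2; Factor1 -> ε | n; Atom1 -> ( | ε; Atom2 -> Factor | Expr )

Factor has alternatives sharing prefix 'Atom Atom': factor to Factor → Atom Atom Factor1 with Factor1 → ε | n.
Atom has alternatives sharing prefix '+': factor to Atom → + Atom1 with Atom1 → ( | ε.
Atom has alternatives sharing prefix '-': factor to Atom → - Atom2 with Atom2 → Factor | Expr ).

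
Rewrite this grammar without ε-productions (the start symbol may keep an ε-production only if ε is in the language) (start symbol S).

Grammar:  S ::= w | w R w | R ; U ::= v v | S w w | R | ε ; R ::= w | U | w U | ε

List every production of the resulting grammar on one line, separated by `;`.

S ::= w | w R w | w w | R | ε; U ::= v v | S w w | w w | R; R ::= w | U | w U

Nullable nonterminals: {R, S, U}.
ε ∈ L(G) since S is nullable, so keep S → ε.
Add the nullable-subset variants: S → w R w gives w R w | w w. U → S w w gives S w w | w w.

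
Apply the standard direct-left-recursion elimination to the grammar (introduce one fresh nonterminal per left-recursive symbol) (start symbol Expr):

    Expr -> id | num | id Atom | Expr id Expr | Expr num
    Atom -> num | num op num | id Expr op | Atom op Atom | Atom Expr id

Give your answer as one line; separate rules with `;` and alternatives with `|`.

Expr -> id Expr1 | num Expr1 | id Atom Expr1; Atom -> num Atom1 | num op num Atom1 | id Expr op Atom1; Expr1 -> id Expr Expr1 | num Expr1 | ε; Atom1 -> op Atom Atom1 | Expr id Atom1 | ε

Directly left-recursive nonterminals: Expr, Atom.
For Expr: α = {id Expr, num}, β = {id, num, id Atom}. Rewrite as Expr → β Expr1 and Expr1 → α Expr1 | ε.
For Atom: α = {op Atom, Expr id}, β = {num, num op num, id Expr op}. Rewrite as Atom → β Atom1 and Atom1 → α Atom1 | ε.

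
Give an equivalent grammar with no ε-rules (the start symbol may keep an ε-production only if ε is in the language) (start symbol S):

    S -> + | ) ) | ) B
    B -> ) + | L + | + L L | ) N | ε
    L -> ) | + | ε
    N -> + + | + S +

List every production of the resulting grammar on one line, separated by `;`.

The nullable symbols are {B, L}.
ε ∉ L(G), so no ε-production is kept.
Expand every rule over subsets of its nullable positions: S → ) B gives ) B | ). B → L + gives L + | +. B → + L L gives + L L | + L.

S -> + | ) ) | ) B | ); B -> ) + | L + | + | + L L | + L | ) N; L -> ) | +; N -> + + | + S +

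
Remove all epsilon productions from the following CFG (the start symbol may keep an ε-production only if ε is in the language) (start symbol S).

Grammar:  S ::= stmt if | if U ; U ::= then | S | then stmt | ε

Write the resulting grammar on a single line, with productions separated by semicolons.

S ::= stmt if | if U | if; U ::= then | S | then stmt

Nullable set = {U}.
ε ∉ L(G), so no ε-production is kept.
Expand every rule over subsets of its nullable positions: S → if U gives if U | if.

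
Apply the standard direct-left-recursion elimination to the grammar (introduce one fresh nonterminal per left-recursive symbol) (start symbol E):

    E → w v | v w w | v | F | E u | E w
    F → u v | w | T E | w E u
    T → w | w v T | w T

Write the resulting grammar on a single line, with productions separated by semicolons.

E → w v E' | v w w E' | v E' | F E'; F → u v | w | T E | w E u; T → w | w v T | w T; E' → u E' | w E' | ε

Left recursion appears on E.
For E: α = {u, w}, β = {w v, v w w, v, F}. Rewrite as E → β E' and E' → α E' | ε.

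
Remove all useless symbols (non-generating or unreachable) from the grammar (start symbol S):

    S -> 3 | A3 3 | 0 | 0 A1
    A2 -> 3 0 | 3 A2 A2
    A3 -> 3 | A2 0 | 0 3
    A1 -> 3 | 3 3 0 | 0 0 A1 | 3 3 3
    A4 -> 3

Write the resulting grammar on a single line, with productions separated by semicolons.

S -> 3 | A3 3 | 0 | 0 A1; A2 -> 3 0 | 3 A2 A2; A3 -> 3 | A2 0 | 0 3; A1 -> 3 | 3 3 0 | 0 0 A1 | 3 3 3

Generating nonterminals: {A1, A2, A3, A4, S}.
Reachable from S after that: {A1, A2, A3, S}.
Removed useless symbols: {A4} and every production mentioning them.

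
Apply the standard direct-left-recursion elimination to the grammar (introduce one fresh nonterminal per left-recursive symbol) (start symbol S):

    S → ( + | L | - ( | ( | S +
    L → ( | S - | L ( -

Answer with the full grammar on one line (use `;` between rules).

S, L are directly left-recursive.
For S: α = {+}, β = {( +, L, - (, (}. Rewrite as S → β S' and S' → α S' | ε.
For L: α = {( -}, β = {(, S -}. Rewrite as L → β L' and L' → α L' | ε.

S → ( + S' | L S' | - ( S' | ( S'; L → ( L' | S - L'; S' → + S' | ε; L' → ( - L' | ε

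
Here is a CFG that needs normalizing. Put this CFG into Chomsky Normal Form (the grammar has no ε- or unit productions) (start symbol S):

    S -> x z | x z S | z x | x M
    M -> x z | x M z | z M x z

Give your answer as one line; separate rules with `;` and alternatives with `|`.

S -> X1 X2 | X1 Y1 | X2 X1 | X1 M; M -> X1 X2 | X1 Y2 | X2 Y3; X1 -> x; X2 -> z; Y1 -> X2 S; Y2 -> M X2; Y3 -> M Y4; Y4 -> X1 X2

Introduce a nonterminal for each terminal appearing in a rule of length ≥ 2: X1 → x, X2 → z.
Binarize each right-hand side of length ≥ 3 by chaining fresh nonterminals (Y1, Y2, …): affected rules were S → X1 X2 S; M → X1 M X2; M → X2 M X1 X2.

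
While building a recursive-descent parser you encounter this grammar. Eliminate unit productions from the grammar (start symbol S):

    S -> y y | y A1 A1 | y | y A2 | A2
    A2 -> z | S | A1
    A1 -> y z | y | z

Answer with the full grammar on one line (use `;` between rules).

Unit pairs: A2 ⇒* {A1, S}; S ⇒* {A1, A2}.
For each unit pair (A, B), copy every non-unit production of B to A, then drop all unit productions.

S -> z | y z | y | y y | y A1 A1 | y A2; A2 -> z | y z | y | y y | y A1 A1 | y A2; A1 -> y z | y | z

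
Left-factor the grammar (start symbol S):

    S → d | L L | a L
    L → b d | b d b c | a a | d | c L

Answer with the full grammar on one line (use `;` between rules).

L has alternatives sharing prefix 'b d': factor to L → b d L' with L' → ε | b c.

S → d | L L | a L; L → a a | d | c L | b d L'; L' → ε | b c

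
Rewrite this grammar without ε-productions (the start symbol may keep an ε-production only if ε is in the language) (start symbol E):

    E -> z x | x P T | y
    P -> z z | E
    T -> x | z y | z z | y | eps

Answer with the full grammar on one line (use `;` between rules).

The nullable symbols are {T}.
ε ∉ L(G), so no ε-production is kept.
Add the nullable-subset variants: E → x P T gives x P T | x P.

E -> z x | x P T | x P | y; P -> z z | E; T -> x | z y | z z | y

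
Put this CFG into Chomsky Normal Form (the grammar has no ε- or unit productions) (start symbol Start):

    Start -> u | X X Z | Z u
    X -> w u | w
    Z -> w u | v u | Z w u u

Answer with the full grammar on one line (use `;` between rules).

Start -> u | X Y1 | Z X1; X -> X2 X1 | w; Z -> X2 X1 | X3 X1 | Z Y2; X1 -> u; X2 -> w; X3 -> v; Y1 -> X Z; Y2 -> X2 Y3; Y3 -> X1 X1

Introduce a nonterminal for each terminal appearing in a rule of length ≥ 2: X1 → u, X2 → w, X3 → v.
Binarize each right-hand side of length ≥ 3 by chaining fresh nonterminals (Y1, Y2, …): affected rules were Start → X X Z; Z → Z X2 X1 X1.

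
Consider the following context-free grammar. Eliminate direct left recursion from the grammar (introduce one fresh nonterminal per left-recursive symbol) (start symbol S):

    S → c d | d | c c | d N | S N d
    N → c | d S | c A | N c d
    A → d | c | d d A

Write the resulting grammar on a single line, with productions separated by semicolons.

Left recursion appears on S, N.
For S: α = {N d}, β = {c d, d, c c, d N}. Rewrite as S → β S' and S' → α S' | ε.
For N: α = {c d}, β = {c, d S, c A}. Rewrite as N → β N' and N' → α N' | ε.

S → c d S' | d S' | c c S' | d N S'; N → c N' | d S N' | c A N'; A → d | c | d d A; S' → N d S' | epsilon; N' → c d N' | epsilon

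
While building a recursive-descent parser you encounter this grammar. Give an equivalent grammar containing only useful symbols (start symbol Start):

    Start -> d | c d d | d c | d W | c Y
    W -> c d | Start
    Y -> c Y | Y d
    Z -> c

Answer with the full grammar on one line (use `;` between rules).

Start -> d | c d d | d c | d W; W -> c d | Start

Generating nonterminals: {Start, W, Z}.
Reachable from Start after that: {Start, W}.
Removed useless symbols: {Y, Z} and every production mentioning them.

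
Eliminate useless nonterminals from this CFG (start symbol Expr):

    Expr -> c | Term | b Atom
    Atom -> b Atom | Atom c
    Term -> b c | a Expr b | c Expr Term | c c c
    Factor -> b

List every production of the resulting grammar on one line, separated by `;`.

Generating nonterminals: {Expr, Factor, Term}.
Reachable from Expr after that: {Expr, Term}.
Removed useless symbols: {Atom, Factor} and every production mentioning them.

Expr -> c | Term; Term -> b c | a Expr b | c Expr Term | c c c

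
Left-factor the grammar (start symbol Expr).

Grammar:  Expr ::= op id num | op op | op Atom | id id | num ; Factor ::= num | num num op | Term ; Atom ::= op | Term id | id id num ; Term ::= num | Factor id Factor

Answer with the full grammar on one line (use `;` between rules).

Expr ::= id id | num | op Expr1; Factor ::= Term | num Factor1; Atom ::= op | Term id | id id num; Term ::= num | Factor id Factor; Expr1 ::= id num | op | Atom; Factor1 ::= epsilon | num op

Expr has alternatives sharing prefix 'op': factor to Expr → op Expr1 with Expr1 → id num | op | Atom.
Factor has alternatives sharing prefix 'num': factor to Factor → num Factor1 with Factor1 → ε | num op.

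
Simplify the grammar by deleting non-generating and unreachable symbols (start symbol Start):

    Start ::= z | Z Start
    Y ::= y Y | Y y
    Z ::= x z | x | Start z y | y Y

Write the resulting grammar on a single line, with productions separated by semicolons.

Generating nonterminals: {Start, Z}.
Reachable from Start after that: {Start, Z}.
Removed useless symbols: {Y} and every production mentioning them.

Start ::= z | Z Start; Z ::= x z | x | Start z y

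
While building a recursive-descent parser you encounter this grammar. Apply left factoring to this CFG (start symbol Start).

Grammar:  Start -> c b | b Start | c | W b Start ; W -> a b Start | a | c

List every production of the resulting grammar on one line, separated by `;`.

Start -> b Start | W b Start | c Start1; W -> c | a W1; Start1 -> b | ε; W1 -> b Start | ε

Start has alternatives sharing prefix 'c': factor to Start → c Start1 with Start1 → b | ε.
W has alternatives sharing prefix 'a': factor to W → a W1 with W1 → b Start | ε.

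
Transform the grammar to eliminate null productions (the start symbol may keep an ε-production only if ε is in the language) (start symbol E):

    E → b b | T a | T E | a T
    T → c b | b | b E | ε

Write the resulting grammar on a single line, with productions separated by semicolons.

E → b b | T a | a | T E | a T; T → c b | b | b E

Nullable set = {T}.
ε ∉ L(G), so no ε-production is kept.
Expand every rule over subsets of its nullable positions: E → T a gives T a | a.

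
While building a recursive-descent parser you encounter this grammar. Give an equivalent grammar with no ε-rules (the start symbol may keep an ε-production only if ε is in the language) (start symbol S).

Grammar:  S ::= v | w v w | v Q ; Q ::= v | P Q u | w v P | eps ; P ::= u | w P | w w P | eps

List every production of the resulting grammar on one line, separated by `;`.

S ::= v | w v w | v Q; Q ::= v | P Q u | P u | Q u | u | w v P | w v; P ::= u | w P | w | w w P | w w

Nullable nonterminals: {P, Q}.
ε ∉ L(G), so no ε-production is kept.
For each production, add variants omitting each subset of nullable occurrences: Q → P Q u gives P Q u | P u | Q u | u. Q → w v P gives w v P | w v. P → w P gives w P | w. P → w w P gives w w P | w w.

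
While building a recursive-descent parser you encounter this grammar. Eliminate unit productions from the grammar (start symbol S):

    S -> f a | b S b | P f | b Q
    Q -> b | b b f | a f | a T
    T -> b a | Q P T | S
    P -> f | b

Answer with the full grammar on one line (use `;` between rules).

Unit pairs: T ⇒* {S}.
For each unit pair (A, B), copy every non-unit production of B to A, then drop all unit productions.

S -> f a | b S b | P f | b Q; Q -> b | b b f | a f | a T; T -> f a | b S b | P f | b Q | b a | Q P T; P -> f | b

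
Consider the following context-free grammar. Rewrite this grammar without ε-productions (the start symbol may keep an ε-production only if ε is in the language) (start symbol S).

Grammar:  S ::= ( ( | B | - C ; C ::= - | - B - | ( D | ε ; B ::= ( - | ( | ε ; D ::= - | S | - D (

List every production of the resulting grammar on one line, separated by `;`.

S ::= ( ( | B | - C | - | ε; C ::= - | - B - | - - | ( D | (; B ::= ( - | (; D ::= - | S | - D ( | - (

Nullable set = {B, C, D, S}.
ε ∈ L(G) since S is nullable, so keep S → ε.
Add the nullable-subset variants: S → - C gives - C | -. C → - B - gives - B - | - -. C → ( D gives ( D | (. D → - D ( gives - D ( | - (.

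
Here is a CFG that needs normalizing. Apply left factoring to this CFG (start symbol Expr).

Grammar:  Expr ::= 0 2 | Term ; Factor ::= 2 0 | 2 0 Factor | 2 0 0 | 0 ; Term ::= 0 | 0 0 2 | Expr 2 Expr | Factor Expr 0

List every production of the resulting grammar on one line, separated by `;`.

Expr ::= 0 2 | Term; Factor ::= 0 | 2 0 Factor1; Term ::= Expr 2 Expr | Factor Expr 0 | 0 Term1; Factor1 ::= epsilon | Factor | 0; Term1 ::= epsilon | 0 2

Factor has alternatives sharing prefix '2 0': factor to Factor → 2 0 Factor1 with Factor1 → ε | Factor | 0.
Term has alternatives sharing prefix '0': factor to Term → 0 Term1 with Term1 → ε | 0 2.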